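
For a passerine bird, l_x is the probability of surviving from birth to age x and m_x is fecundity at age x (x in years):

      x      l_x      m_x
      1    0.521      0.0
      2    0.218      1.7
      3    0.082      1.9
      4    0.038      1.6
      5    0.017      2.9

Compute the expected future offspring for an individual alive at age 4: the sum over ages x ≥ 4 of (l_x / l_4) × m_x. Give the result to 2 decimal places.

2.90

l_4 = 0.038. Conditional survival from age 4 to x is l_x / l_4.
  x=4: (0.038/0.038) × 1.6 = 1.6000
  x=5: (0.017/0.038) × 2.9 = 1.2974
Sum = 1.6000 + 1.2974 = 2.8974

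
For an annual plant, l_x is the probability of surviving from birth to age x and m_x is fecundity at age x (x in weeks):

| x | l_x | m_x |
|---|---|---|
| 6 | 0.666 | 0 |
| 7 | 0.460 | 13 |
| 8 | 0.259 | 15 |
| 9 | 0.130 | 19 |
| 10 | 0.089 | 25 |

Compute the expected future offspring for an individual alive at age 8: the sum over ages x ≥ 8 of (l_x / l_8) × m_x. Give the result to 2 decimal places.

33.13

l_8 = 0.259. Conditional survival from age 8 to x is l_x / l_8.
  x=8: (0.259/0.259) × 15 = 15.0000
  x=9: (0.130/0.259) × 19 = 9.5367
  x=10: (0.089/0.259) × 25 = 8.5907
Sum = 15.0000 + 9.5367 + 8.5907 = 33.1274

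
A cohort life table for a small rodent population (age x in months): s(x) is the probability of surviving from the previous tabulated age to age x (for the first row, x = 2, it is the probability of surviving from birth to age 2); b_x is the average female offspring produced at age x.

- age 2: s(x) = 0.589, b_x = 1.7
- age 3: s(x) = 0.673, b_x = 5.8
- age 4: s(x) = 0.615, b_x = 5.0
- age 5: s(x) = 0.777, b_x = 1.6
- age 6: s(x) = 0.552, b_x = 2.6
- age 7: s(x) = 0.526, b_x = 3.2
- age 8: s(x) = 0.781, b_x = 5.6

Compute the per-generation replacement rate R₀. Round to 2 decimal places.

5.51

Survivorship from birth: l_x = s_2·s_3·…·s_x.
  l_2 = 0.58900
  l_3 = 0.39640
  l_4 = 0.24378
  l_5 = 0.18942
  l_6 = 0.10456
  l_7 = 0.05500
  l_8 = 0.04295
R₀ = Σ l_x b_x:
  age 2: 0.58900 × 1.7 = 1.0013
  age 3: 0.39640 × 5.8 = 2.2991
  age 4: 0.24378 × 5.0 = 1.2189
  age 5: 0.18942 × 1.6 = 0.3031
  age 6: 0.10456 × 2.6 = 0.2719
  age 7: 0.05500 × 3.2 = 0.1760
  age 8: 0.04295 × 5.6 = 0.2405
R₀ = 1.0013 + 2.2991 + 1.2189 + 0.3031 + 0.2719 + 0.1760 + 0.2405 = 5.5108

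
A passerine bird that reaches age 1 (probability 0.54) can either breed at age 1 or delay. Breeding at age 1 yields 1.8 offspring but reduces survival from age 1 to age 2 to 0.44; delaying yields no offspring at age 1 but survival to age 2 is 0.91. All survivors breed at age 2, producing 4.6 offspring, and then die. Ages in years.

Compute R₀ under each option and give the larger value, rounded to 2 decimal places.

2.26

breed at age 1: R₀ = 0.54 × (1.8 + 0.44 × 4.6) = 0.54 × 3.8240 = 2.0650
delay to age 2: R₀ = 0.54 × (0.91 × 4.6) = 0.54 × 4.1860 = 2.2604
Higher: delay to age 2 (2.2604).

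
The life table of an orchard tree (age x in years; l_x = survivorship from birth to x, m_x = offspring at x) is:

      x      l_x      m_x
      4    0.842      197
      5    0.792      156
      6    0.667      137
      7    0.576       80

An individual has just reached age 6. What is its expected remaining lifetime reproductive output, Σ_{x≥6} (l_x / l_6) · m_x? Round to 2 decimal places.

206.09

l_6 = 0.667. Conditional survival from age 6 to x is l_x / l_6.
  x=6: (0.667/0.667) × 137 = 137.0000
  x=7: (0.576/0.667) × 80 = 69.0855
Sum = 137.0000 + 69.0855 = 206.0855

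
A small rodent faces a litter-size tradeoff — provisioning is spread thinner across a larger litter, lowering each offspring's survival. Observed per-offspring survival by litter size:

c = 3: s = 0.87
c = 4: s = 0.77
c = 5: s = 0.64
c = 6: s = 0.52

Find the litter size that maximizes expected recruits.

Expected recruits = c × s(c):
  c=3: 3 × 0.87 = 2.610
  c=4: 4 × 0.77 = 3.080
  c=5: 5 × 0.64 = 3.200
  c=6: 6 × 0.52 = 3.120
Maximum at c = 5 (3.200 recruits).

5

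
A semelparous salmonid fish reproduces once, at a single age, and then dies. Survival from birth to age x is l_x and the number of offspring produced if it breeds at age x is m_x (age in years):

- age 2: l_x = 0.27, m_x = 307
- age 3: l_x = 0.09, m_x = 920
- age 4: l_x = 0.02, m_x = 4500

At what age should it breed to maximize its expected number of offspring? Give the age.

Expected offspring if breeding at age x = l_x × m_x:
  age 2: 0.27 × 307 = 82.890
  age 3: 0.09 × 920 = 82.800
  age 4: 0.02 × 4500 = 90.000
Maximum at age 4 (90.000).

4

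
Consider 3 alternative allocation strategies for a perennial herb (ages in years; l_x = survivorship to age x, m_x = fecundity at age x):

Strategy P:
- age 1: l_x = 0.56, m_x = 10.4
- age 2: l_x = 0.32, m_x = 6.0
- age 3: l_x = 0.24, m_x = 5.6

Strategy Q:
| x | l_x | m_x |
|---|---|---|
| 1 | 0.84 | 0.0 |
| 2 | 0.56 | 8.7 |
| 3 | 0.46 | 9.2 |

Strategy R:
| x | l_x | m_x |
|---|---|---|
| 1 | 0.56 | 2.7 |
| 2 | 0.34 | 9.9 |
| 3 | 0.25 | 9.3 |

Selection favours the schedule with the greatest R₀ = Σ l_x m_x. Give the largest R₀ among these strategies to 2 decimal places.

Strategy P: R₀ = 0.56×10.4 + 0.32×6.0 + 0.24×5.6 = 9.0880
Strategy Q: R₀ = 0.84×0.0 + 0.56×8.7 + 0.46×9.2 = 9.1040
Strategy R: R₀ = 0.56×2.7 + 0.34×9.9 + 0.25×9.3 = 7.2030
Highest R₀: strategy Q with 9.1040.

9.10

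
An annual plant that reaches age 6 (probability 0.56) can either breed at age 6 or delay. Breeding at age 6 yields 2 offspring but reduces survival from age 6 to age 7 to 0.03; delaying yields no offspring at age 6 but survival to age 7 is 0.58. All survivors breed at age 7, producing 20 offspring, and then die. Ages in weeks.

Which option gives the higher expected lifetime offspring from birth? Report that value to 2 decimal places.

breed at age 6: R₀ = 0.56 × (2 + 0.03 × 20) = 0.56 × 2.6000 = 1.4560
delay to age 7: R₀ = 0.56 × (0.58 × 20) = 0.56 × 11.6000 = 6.4960
Higher: delay to age 7 (6.4960).

6.50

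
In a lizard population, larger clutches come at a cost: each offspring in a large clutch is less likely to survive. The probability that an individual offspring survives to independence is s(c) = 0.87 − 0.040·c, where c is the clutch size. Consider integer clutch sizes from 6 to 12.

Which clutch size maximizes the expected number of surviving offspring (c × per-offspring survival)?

Expected surviving offspring = c × s(c):
  c=6: 6 × 0.630 = 3.780
  c=7: 7 × 0.590 = 4.130
  c=8: 8 × 0.550 = 4.400
  c=9: 9 × 0.510 = 4.590
  c=10: 10 × 0.470 = 4.700
  c=11: 11 × 0.430 = 4.730
  c=12: 12 × 0.390 = 4.680
Maximum at c = 11 (4.730 surviving offspring).

11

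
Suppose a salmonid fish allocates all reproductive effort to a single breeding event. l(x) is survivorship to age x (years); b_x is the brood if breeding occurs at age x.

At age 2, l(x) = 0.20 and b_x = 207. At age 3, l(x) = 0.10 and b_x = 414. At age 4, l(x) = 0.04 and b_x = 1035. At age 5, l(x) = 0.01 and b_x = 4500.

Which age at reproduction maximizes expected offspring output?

Expected offspring if breeding at age x = l(x) × b_x:
  age 2: 0.20 × 207 = 41.400
  age 3: 0.10 × 414 = 41.400
  age 4: 0.04 × 1035 = 41.400
  age 5: 0.01 × 4500 = 45.000
Maximum at age 5 (45.000).

5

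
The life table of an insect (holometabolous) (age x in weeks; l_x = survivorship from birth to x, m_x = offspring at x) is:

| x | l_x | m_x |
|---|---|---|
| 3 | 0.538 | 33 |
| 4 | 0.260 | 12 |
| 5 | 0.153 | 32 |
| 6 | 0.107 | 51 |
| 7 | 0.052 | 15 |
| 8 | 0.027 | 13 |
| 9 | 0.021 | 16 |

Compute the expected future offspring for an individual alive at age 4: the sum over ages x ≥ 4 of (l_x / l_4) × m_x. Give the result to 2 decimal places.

l_4 = 0.260. Conditional survival from age 4 to x is l_x / l_4.
  x=4: (0.260/0.260) × 12 = 12.0000
  x=5: (0.153/0.260) × 32 = 18.8308
  x=6: (0.107/0.260) × 51 = 20.9885
  x=7: (0.052/0.260) × 15 = 3.0000
  x=8: (0.027/0.260) × 13 = 1.3500
  x=9: (0.021/0.260) × 16 = 1.2923
Sum = 12.0000 + 18.8308 + 20.9885 + 3.0000 + 1.3500 + 1.2923 = 57.4615

57.46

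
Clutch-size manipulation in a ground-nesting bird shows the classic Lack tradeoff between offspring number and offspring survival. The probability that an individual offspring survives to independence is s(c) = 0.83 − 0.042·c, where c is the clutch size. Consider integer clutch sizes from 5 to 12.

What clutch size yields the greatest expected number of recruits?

10

Expected recruits = c × s(c):
  c=5: 5 × 0.620 = 3.100
  c=6: 6 × 0.578 = 3.468
  c=7: 7 × 0.536 = 3.752
  c=8: 8 × 0.494 = 3.952
  c=9: 9 × 0.452 = 4.068
  c=10: 10 × 0.410 = 4.100
  c=11: 11 × 0.368 = 4.048
  c=12: 12 × 0.326 = 3.912
Maximum at c = 10 (4.100 recruits).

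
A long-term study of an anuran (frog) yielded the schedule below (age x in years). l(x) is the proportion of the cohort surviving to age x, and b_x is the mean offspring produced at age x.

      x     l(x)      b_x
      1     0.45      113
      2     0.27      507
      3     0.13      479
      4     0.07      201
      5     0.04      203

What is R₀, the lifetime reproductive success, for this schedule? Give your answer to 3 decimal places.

R₀ = Σ l(x) b_x:
  age 1: 0.45 × 113 = 50.8500
  age 2: 0.27 × 507 = 136.8900
  age 3: 0.13 × 479 = 62.2700
  age 4: 0.07 × 201 = 14.0700
  age 5: 0.04 × 203 = 8.1200
R₀ = 50.8500 + 136.8900 + 62.2700 + 14.0700 + 8.1200 = 272.2000

272.200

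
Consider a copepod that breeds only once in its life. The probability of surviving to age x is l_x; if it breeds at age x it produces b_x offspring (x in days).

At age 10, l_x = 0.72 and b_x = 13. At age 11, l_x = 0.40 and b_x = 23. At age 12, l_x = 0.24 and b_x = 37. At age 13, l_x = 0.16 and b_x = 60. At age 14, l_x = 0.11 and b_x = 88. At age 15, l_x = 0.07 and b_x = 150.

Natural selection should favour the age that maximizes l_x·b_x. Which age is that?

Expected offspring if breeding at age x = l_x × b_x:
  age 10: 0.72 × 13 = 9.360
  age 11: 0.40 × 23 = 9.200
  age 12: 0.24 × 37 = 8.880
  age 13: 0.16 × 60 = 9.600
  age 14: 0.11 × 88 = 9.680
  age 15: 0.07 × 150 = 10.500
Maximum at age 15 (10.500).

15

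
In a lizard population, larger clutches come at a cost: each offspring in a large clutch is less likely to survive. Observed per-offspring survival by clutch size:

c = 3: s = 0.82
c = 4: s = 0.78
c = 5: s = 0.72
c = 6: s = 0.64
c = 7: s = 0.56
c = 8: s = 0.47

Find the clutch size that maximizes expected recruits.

7

Expected recruits = c × s(c):
  c=3: 3 × 0.82 = 2.460
  c=4: 4 × 0.78 = 3.120
  c=5: 5 × 0.72 = 3.600
  c=6: 6 × 0.64 = 3.840
  c=7: 7 × 0.56 = 3.920
  c=8: 8 × 0.47 = 3.760
Maximum at c = 7 (3.920 recruits).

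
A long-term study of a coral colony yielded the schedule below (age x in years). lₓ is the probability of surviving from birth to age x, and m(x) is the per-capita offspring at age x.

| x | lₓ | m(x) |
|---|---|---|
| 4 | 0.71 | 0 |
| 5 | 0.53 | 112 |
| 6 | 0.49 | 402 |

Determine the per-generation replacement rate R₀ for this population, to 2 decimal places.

R₀ = Σ lₓ m(x):
  age 4: 0.71 × 0 = 0.0000
  age 5: 0.53 × 112 = 59.3600
  age 6: 0.49 × 402 = 196.9800
R₀ = 0.0000 + 59.3600 + 196.9800 = 256.3400

256.34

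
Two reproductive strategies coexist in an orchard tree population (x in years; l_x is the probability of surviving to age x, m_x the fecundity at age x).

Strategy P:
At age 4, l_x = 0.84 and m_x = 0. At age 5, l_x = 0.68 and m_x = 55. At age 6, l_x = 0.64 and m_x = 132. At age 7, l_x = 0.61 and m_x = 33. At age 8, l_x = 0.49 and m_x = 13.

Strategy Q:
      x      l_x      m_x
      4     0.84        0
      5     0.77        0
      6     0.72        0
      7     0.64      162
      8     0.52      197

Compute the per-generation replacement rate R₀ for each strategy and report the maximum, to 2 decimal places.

206.12

Strategy P: R₀ = 0.84×0 + 0.68×55 + 0.64×132 + 0.61×33 + 0.49×13 = 148.3800
Strategy Q: R₀ = 0.84×0 + 0.77×0 + 0.72×0 + 0.64×162 + 0.52×197 = 206.1200
Highest R₀: strategy Q with 206.1200.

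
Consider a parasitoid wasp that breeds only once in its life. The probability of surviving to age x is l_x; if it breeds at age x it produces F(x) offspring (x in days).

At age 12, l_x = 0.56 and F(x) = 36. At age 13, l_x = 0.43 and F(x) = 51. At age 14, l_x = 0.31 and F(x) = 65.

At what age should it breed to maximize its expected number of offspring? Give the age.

13

Expected offspring if breeding at age x = l_x × F(x):
  age 12: 0.56 × 36 = 20.160
  age 13: 0.43 × 51 = 21.930
  age 14: 0.31 × 65 = 20.150
Maximum at age 13 (21.930).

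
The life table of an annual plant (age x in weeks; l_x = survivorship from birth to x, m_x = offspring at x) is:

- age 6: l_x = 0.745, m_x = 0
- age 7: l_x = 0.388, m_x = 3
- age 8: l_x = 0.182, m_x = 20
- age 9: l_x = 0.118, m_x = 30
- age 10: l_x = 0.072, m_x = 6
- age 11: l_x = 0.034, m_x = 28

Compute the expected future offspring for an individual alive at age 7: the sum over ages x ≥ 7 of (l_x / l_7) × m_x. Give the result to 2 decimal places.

l_7 = 0.388. Conditional survival from age 7 to x is l_x / l_7.
  x=7: (0.388/0.388) × 3 = 3.0000
  x=8: (0.182/0.388) × 20 = 9.3814
  x=9: (0.118/0.388) × 30 = 9.1237
  x=10: (0.072/0.388) × 6 = 1.1134
  x=11: (0.034/0.388) × 28 = 2.4536
Sum = 3.0000 + 9.3814 + 9.1237 + 1.1134 + 2.4536 = 25.0722

25.07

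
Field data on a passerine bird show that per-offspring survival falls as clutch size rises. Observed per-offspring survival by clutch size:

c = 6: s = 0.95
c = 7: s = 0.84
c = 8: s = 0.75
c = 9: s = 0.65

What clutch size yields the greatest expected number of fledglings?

Expected fledglings = c × s(c):
  c=6: 6 × 0.95 = 5.700
  c=7: 7 × 0.84 = 5.880
  c=8: 8 × 0.75 = 6.000
  c=9: 9 × 0.65 = 5.850
Maximum at c = 8 (6.000 fledglings).

8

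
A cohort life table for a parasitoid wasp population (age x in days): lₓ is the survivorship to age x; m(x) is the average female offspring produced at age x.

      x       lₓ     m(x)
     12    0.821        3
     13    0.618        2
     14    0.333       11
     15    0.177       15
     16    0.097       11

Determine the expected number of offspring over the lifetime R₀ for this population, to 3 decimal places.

11.084

R₀ = Σ lₓ m(x):
  age 12: 0.821 × 3 = 2.4630
  age 13: 0.618 × 2 = 1.2360
  age 14: 0.333 × 11 = 3.6630
  age 15: 0.177 × 15 = 2.6550
  age 16: 0.097 × 11 = 1.0670
R₀ = 2.4630 + 1.2360 + 3.6630 + 2.6550 + 1.0670 = 11.0840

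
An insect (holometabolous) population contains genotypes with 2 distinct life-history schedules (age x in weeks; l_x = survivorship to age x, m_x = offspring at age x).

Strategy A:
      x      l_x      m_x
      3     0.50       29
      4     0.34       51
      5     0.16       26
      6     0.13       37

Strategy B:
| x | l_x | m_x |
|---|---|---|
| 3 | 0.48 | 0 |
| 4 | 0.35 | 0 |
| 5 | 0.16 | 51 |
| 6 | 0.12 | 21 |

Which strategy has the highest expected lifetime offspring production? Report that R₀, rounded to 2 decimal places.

40.81

Strategy A: R₀ = 0.50×29 + 0.34×51 + 0.16×26 + 0.13×37 = 40.8100
Strategy B: R₀ = 0.48×0 + 0.35×0 + 0.16×51 + 0.12×21 = 10.6800
Highest R₀: strategy A with 40.8100.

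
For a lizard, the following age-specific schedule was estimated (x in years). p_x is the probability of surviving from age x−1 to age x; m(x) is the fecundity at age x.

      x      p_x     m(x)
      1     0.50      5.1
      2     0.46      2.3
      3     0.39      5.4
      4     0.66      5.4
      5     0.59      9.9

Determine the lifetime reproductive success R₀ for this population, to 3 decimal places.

Survivorship from birth: l_x = p_1·p_2·…·p_x.
  l_1 = 0.50000
  l_2 = 0.23000
  l_3 = 0.08970
  l_4 = 0.05920
  l_5 = 0.03493
R₀ = Σ l_x m(x):
  age 1: 0.50000 × 5.1 = 2.5500
  age 2: 0.23000 × 2.3 = 0.5290
  age 3: 0.08970 × 5.4 = 0.4844
  age 4: 0.05920 × 5.4 = 0.3197
  age 5: 0.03493 × 9.9 = 0.3458
R₀ = 2.5500 + 0.5290 + 0.4844 + 0.3197 + 0.3458 = 4.2289

4.229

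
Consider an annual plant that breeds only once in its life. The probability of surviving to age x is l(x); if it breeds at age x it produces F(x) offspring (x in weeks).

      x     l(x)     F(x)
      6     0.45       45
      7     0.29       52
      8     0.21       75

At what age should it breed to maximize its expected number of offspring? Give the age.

Expected offspring if breeding at age x = l(x) × F(x):
  age 6: 0.45 × 45 = 20.250
  age 7: 0.29 × 52 = 15.080
  age 8: 0.21 × 75 = 15.750
Maximum at age 6 (20.250).

6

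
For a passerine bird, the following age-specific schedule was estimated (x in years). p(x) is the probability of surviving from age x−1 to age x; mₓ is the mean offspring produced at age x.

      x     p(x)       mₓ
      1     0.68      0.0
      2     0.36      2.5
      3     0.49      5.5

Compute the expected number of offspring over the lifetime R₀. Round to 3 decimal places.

Survivorship from birth: l_x = p_1·p_2·…·p_x.
  l_1 = 0.68000
  l_2 = 0.24480
  l_3 = 0.11995
R₀ = Σ l_x mₓ:
  age 1: 0.68000 × 0.0 = 0.0000
  age 2: 0.24480 × 2.5 = 0.6120
  age 3: 0.11995 × 5.5 = 0.6597
R₀ = 0.0000 + 0.6120 + 0.6597 = 1.2717

1.272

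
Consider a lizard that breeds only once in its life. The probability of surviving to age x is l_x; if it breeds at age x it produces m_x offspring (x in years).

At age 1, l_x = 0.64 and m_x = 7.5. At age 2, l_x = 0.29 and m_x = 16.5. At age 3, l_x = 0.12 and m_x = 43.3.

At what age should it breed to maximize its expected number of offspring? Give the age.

3

Expected offspring if breeding at age x = l_x × m_x:
  age 1: 0.64 × 7.5 = 4.800
  age 2: 0.29 × 16.5 = 4.785
  age 3: 0.12 × 43.3 = 5.196
Maximum at age 3 (5.196).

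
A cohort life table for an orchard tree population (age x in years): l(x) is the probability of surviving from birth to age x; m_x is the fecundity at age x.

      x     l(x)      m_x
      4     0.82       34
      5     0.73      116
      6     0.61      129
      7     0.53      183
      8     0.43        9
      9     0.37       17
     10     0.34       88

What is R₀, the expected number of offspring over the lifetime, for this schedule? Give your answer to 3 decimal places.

R₀ = Σ l(x) m_x:
  age 4: 0.82 × 34 = 27.8800
  age 5: 0.73 × 116 = 84.6800
  age 6: 0.61 × 129 = 78.6900
  age 7: 0.53 × 183 = 96.9900
  age 8: 0.43 × 9 = 3.8700
  age 9: 0.37 × 17 = 6.2900
  age 10: 0.34 × 88 = 29.9200
R₀ = 27.8800 + 84.6800 + 78.6900 + 96.9900 + 3.8700 + 6.2900 + 29.9200 = 328.3200

328.320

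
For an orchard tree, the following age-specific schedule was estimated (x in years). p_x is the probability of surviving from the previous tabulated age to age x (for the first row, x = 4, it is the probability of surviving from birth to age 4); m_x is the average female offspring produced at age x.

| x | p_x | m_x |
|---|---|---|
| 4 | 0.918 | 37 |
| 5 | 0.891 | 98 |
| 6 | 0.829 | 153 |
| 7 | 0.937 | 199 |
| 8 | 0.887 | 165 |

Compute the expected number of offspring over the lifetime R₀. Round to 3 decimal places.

Survivorship from birth: l_x = p_4·p_5·…·p_x.
  l_4 = 0.91800
  l_5 = 0.81794
  l_6 = 0.67807
  l_7 = 0.63535
  l_8 = 0.56356
R₀ = Σ l_x m_x:
  age 4: 0.91800 × 37 = 33.9660
  age 5: 0.81794 × 98 = 80.1581
  age 6: 0.67807 × 153 = 103.7447
  age 7: 0.63535 × 199 = 126.4346
  age 8: 0.56356 × 165 = 92.9874
R₀ = 33.9660 + 80.1581 + 103.7447 + 126.4346 + 92.9874 = 437.2909

437.291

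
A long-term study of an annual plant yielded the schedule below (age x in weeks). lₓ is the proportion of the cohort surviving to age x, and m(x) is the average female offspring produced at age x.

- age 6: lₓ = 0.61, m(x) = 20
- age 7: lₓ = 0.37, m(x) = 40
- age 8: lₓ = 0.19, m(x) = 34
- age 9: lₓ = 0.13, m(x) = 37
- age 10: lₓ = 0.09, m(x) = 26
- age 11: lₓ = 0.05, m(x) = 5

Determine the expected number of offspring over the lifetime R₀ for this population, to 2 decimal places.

R₀ = Σ lₓ m(x):
  age 6: 0.61 × 20 = 12.2000
  age 7: 0.37 × 40 = 14.8000
  age 8: 0.19 × 34 = 6.4600
  age 9: 0.13 × 37 = 4.8100
  age 10: 0.09 × 26 = 2.3400
  age 11: 0.05 × 5 = 0.2500
R₀ = 12.2000 + 14.8000 + 6.4600 + 4.8100 + 2.3400 + 0.2500 = 40.8600

40.86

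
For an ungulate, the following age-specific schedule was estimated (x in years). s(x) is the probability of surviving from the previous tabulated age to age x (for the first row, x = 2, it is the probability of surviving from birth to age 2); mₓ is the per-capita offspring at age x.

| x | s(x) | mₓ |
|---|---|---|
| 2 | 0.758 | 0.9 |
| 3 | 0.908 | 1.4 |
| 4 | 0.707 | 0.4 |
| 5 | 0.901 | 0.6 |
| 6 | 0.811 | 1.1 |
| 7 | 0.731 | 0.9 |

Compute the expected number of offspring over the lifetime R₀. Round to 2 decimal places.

2.73

Survivorship from birth: l_x = s_2·s_3·…·s_x.
  l_2 = 0.75800
  l_3 = 0.68826
  l_4 = 0.48660
  l_5 = 0.43843
  l_6 = 0.35557
  l_7 = 0.25992
R₀ = Σ l_x mₓ:
  age 2: 0.75800 × 0.9 = 0.6822
  age 3: 0.68826 × 1.4 = 0.9636
  age 4: 0.48660 × 0.4 = 0.1946
  age 5: 0.43843 × 0.6 = 0.2631
  age 6: 0.35557 × 1.1 = 0.3911
  age 7: 0.25992 × 0.9 = 0.2339
R₀ = 0.6822 + 0.9636 + 0.1946 + 0.2631 + 0.3911 + 0.2339 = 2.7285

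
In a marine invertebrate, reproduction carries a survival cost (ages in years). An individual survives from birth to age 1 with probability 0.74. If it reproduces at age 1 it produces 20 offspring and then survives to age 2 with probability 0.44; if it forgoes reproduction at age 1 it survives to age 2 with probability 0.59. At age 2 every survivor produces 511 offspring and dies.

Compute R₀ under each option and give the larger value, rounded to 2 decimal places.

breed at age 1: R₀ = 0.74 × (20 + 0.44 × 511) = 0.74 × 244.8400 = 181.1816
delay to age 2: R₀ = 0.74 × (0.59 × 511) = 0.74 × 301.4900 = 223.1026
Higher: delay to age 2 (223.1026).

223.10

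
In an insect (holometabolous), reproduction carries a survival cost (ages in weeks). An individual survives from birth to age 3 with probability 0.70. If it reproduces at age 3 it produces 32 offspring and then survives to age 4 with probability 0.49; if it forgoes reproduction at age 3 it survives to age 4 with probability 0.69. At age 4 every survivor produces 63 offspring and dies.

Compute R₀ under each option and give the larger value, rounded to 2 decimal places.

44.01

breed at age 3: R₀ = 0.70 × (32 + 0.49 × 63) = 0.70 × 62.8700 = 44.0090
delay to age 4: R₀ = 0.70 × (0.69 × 63) = 0.70 × 43.4700 = 30.4290
Higher: breed at age 3 (44.0090).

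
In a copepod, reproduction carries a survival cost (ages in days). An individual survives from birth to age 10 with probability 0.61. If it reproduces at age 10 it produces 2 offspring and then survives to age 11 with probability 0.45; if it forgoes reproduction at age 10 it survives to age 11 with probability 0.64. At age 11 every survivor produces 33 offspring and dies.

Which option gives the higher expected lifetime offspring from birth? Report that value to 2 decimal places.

breed at age 10: R₀ = 0.61 × (2 + 0.45 × 33) = 0.61 × 16.8500 = 10.2785
delay to age 11: R₀ = 0.61 × (0.64 × 33) = 0.61 × 21.1200 = 12.8832
Higher: delay to age 11 (12.8832).

12.88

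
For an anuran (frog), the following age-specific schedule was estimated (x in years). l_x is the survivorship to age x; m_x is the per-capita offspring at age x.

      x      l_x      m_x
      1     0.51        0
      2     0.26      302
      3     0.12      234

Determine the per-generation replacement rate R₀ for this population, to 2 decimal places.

R₀ = Σ l_x m_x:
  age 1: 0.51 × 0 = 0.0000
  age 2: 0.26 × 302 = 78.5200
  age 3: 0.12 × 234 = 28.0800
R₀ = 0.0000 + 78.5200 + 28.0800 = 106.6000

106.60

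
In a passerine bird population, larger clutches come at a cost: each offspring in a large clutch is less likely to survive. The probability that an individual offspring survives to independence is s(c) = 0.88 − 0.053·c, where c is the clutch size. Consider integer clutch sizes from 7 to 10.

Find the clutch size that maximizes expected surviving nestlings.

8

Expected surviving nestlings = c × s(c):
  c=7: 7 × 0.509 = 3.563
  c=8: 8 × 0.456 = 3.648
  c=9: 9 × 0.403 = 3.627
  c=10: 10 × 0.350 = 3.500
Maximum at c = 8 (3.648 surviving nestlings).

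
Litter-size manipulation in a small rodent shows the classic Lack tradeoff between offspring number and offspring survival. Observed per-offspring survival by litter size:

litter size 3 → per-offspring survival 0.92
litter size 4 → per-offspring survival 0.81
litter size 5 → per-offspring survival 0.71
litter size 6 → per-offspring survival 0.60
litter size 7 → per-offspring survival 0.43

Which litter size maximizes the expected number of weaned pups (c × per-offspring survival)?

6

Expected weaned pups = c × s(c):
  c=3: 3 × 0.92 = 2.760
  c=4: 4 × 0.81 = 3.240
  c=5: 5 × 0.71 = 3.550
  c=6: 6 × 0.60 = 3.600
  c=7: 7 × 0.43 = 3.010
Maximum at c = 6 (3.600 weaned pups).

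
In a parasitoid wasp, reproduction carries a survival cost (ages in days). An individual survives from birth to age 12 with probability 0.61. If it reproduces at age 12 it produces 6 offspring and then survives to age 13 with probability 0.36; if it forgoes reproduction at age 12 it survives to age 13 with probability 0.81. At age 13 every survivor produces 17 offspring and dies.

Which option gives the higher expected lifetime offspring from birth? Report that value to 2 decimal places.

8.40

breed at age 12: R₀ = 0.61 × (6 + 0.36 × 17) = 0.61 × 12.1200 = 7.3932
delay to age 13: R₀ = 0.61 × (0.81 × 17) = 0.61 × 13.7700 = 8.3997
Higher: delay to age 13 (8.3997).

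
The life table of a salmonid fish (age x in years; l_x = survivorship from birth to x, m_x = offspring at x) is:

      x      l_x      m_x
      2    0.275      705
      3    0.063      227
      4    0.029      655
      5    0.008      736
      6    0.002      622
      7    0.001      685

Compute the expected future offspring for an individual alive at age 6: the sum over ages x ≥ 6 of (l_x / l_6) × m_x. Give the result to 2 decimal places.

964.50

l_6 = 0.002. Conditional survival from age 6 to x is l_x / l_6.
  x=6: (0.002/0.002) × 622 = 622.0000
  x=7: (0.001/0.002) × 685 = 342.5000
Sum = 622.0000 + 342.5000 = 964.5000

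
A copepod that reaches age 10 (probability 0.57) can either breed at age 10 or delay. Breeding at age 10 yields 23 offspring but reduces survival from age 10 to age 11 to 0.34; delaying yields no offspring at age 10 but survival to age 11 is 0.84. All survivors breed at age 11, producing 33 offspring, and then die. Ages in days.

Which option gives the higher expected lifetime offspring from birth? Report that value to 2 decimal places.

19.51

breed at age 10: R₀ = 0.57 × (23 + 0.34 × 33) = 0.57 × 34.2200 = 19.5054
delay to age 11: R₀ = 0.57 × (0.84 × 33) = 0.57 × 27.7200 = 15.8004
Higher: breed at age 10 (19.5054).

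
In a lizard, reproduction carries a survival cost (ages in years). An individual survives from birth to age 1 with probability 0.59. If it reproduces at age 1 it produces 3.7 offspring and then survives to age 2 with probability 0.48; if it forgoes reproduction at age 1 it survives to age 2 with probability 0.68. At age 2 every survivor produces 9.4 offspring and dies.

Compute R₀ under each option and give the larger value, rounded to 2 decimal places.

breed at age 1: R₀ = 0.59 × (3.7 + 0.48 × 9.4) = 0.59 × 8.2120 = 4.8451
delay to age 2: R₀ = 0.59 × (0.68 × 9.4) = 0.59 × 6.3920 = 3.7713
Higher: breed at age 1 (4.8451).

4.85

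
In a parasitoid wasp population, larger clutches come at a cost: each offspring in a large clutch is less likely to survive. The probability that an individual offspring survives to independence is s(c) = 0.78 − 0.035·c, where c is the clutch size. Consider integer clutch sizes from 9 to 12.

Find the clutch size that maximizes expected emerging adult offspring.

11

Expected emerging adult offspring = c × s(c):
  c=9: 9 × 0.465 = 4.185
  c=10: 10 × 0.430 = 4.300
  c=11: 11 × 0.395 = 4.345
  c=12: 12 × 0.360 = 4.320
Maximum at c = 11 (4.345 emerging adult offspring).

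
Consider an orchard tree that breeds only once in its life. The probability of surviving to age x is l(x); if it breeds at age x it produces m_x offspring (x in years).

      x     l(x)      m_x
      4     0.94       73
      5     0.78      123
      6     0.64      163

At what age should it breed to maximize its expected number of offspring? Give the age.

6

Expected offspring if breeding at age x = l(x) × m_x:
  age 4: 0.94 × 73 = 68.620
  age 5: 0.78 × 123 = 95.940
  age 6: 0.64 × 163 = 104.320
Maximum at age 6 (104.320).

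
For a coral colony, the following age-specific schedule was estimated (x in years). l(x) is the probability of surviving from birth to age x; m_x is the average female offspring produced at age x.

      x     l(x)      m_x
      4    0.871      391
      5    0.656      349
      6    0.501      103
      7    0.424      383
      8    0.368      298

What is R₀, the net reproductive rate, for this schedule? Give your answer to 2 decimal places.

893.16

R₀ = Σ l(x) m_x:
  age 4: 0.871 × 391 = 340.5610
  age 5: 0.656 × 349 = 228.9440
  age 6: 0.501 × 103 = 51.6030
  age 7: 0.424 × 383 = 162.3920
  age 8: 0.368 × 298 = 109.6640
R₀ = 340.5610 + 228.9440 + 51.6030 + 162.3920 + 109.6640 = 893.1640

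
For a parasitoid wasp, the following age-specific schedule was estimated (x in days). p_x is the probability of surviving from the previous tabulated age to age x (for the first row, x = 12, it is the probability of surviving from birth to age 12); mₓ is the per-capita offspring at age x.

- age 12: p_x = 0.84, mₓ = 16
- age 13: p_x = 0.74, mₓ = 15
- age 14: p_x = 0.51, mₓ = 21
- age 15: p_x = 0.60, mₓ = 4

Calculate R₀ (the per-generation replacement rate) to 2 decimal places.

Survivorship from birth: l_x = p_12·p_13·…·p_x.
  l_12 = 0.84000
  l_13 = 0.62160
  l_14 = 0.31702
  l_15 = 0.19021
R₀ = Σ l_x mₓ:
  age 12: 0.84000 × 16 = 13.4400
  age 13: 0.62160 × 15 = 9.3240
  age 14: 0.31702 × 21 = 6.6574
  age 15: 0.19021 × 4 = 0.7608
R₀ = 13.4400 + 9.3240 + 6.6574 + 0.7608 = 30.1823

30.18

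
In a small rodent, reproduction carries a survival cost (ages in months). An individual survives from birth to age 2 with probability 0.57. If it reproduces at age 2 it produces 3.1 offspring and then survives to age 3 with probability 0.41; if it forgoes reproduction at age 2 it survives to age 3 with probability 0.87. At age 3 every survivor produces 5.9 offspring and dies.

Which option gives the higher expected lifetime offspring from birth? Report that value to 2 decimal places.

breed at age 2: R₀ = 0.57 × (3.1 + 0.41 × 5.9) = 0.57 × 5.5190 = 3.1458
delay to age 3: R₀ = 0.57 × (0.87 × 5.9) = 0.57 × 5.1330 = 2.9258
Higher: breed at age 2 (3.1458).

3.15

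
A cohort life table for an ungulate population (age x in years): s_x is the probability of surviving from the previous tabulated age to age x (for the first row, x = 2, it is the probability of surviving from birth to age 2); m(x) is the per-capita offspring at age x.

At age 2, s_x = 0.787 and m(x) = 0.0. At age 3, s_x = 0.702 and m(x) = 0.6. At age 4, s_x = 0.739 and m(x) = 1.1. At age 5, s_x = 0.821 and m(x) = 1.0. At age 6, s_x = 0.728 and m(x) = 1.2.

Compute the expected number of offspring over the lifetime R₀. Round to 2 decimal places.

Survivorship from birth: l_x = s_2·s_3·…·s_x.
  l_2 = 0.78700
  l_3 = 0.55247
  l_4 = 0.40828
  l_5 = 0.33520
  l_6 = 0.24402
R₀ = Σ l_x m(x):
  age 2: 0.78700 × 0.0 = 0.0000
  age 3: 0.55247 × 0.6 = 0.3315
  age 4: 0.40828 × 1.1 = 0.4491
  age 5: 0.33520 × 1.0 = 0.3352
  age 6: 0.24402 × 1.2 = 0.2928
R₀ = 0.0000 + 0.3315 + 0.4491 + 0.3352 + 0.2928 = 1.4086

1.41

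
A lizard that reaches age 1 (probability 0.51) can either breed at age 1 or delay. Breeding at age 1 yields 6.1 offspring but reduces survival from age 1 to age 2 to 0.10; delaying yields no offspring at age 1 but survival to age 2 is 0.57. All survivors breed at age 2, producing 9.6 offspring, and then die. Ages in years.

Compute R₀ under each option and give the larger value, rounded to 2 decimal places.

3.60

breed at age 1: R₀ = 0.51 × (6.1 + 0.10 × 9.6) = 0.51 × 7.0600 = 3.6006
delay to age 2: R₀ = 0.51 × (0.57 × 9.6) = 0.51 × 5.4720 = 2.7907
Higher: breed at age 1 (3.6006).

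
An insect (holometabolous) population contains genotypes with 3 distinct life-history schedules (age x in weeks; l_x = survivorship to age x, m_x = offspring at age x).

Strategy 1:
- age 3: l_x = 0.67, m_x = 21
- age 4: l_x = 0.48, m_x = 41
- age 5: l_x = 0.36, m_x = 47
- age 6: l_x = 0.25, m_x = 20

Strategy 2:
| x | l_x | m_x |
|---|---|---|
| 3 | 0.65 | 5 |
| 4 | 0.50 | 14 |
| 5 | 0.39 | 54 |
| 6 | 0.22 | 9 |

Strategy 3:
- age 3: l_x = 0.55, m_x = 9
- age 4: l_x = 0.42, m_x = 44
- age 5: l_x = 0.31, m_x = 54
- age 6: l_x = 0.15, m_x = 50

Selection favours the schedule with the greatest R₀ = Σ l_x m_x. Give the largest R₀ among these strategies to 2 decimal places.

Strategy 1: R₀ = 0.67×21 + 0.48×41 + 0.36×47 + 0.25×20 = 55.6700
Strategy 2: R₀ = 0.65×5 + 0.50×14 + 0.39×54 + 0.22×9 = 33.2900
Strategy 3: R₀ = 0.55×9 + 0.42×44 + 0.31×54 + 0.15×50 = 47.6700
Highest R₀: strategy 1 with 55.6700.

55.67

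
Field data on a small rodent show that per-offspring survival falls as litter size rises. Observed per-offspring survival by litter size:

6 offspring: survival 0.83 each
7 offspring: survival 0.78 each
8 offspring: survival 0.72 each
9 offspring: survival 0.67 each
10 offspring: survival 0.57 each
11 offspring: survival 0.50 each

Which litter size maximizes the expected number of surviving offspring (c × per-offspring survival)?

9

Expected surviving offspring = c × s(c):
  c=6: 6 × 0.83 = 4.980
  c=7: 7 × 0.78 = 5.460
  c=8: 8 × 0.72 = 5.760
  c=9: 9 × 0.67 = 6.030
  c=10: 10 × 0.57 = 5.700
  c=11: 11 × 0.50 = 5.500
Maximum at c = 9 (6.030 surviving offspring).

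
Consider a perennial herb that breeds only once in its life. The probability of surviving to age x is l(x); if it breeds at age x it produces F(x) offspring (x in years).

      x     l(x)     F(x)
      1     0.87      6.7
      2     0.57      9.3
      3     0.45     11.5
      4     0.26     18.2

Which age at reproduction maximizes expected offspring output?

Expected offspring if breeding at age x = l(x) × F(x):
  age 1: 0.87 × 6.7 = 5.829
  age 2: 0.57 × 9.3 = 5.301
  age 3: 0.45 × 11.5 = 5.175
  age 4: 0.26 × 18.2 = 4.732
Maximum at age 1 (5.829).

1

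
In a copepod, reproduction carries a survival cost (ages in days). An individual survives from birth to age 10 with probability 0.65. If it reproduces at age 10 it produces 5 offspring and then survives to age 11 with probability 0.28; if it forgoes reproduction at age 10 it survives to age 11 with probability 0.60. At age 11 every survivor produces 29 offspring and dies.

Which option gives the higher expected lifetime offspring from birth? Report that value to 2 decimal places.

breed at age 10: R₀ = 0.65 × (5 + 0.28 × 29) = 0.65 × 13.1200 = 8.5280
delay to age 11: R₀ = 0.65 × (0.60 × 29) = 0.65 × 17.4000 = 11.3100
Higher: delay to age 11 (11.3100).

11.31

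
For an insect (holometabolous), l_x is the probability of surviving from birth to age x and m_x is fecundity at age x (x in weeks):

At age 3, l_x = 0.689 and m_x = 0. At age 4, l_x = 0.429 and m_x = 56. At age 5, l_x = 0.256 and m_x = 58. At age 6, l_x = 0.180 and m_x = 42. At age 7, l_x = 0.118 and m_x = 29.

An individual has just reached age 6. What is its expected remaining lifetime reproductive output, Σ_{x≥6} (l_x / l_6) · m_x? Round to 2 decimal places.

l_6 = 0.180. Conditional survival from age 6 to x is l_x / l_6.
  x=6: (0.180/0.180) × 42 = 42.0000
  x=7: (0.118/0.180) × 29 = 19.0111
Sum = 42.0000 + 19.0111 = 61.0111

61.01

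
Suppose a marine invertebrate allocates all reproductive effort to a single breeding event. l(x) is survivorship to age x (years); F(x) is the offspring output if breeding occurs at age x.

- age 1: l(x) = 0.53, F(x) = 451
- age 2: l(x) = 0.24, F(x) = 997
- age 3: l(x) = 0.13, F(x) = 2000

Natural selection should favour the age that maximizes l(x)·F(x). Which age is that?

Expected offspring if breeding at age x = l(x) × F(x):
  age 1: 0.53 × 451 = 239.030
  age 2: 0.24 × 997 = 239.280
  age 3: 0.13 × 2000 = 260.000
Maximum at age 3 (260.000).

3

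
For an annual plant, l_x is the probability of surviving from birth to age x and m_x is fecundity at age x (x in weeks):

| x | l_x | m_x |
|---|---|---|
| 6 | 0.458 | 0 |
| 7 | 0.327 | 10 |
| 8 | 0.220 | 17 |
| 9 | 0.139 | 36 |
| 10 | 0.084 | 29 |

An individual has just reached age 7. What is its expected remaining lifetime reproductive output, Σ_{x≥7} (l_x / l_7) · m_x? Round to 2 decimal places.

44.19

l_7 = 0.327. Conditional survival from age 7 to x is l_x / l_7.
  x=7: (0.327/0.327) × 10 = 10.0000
  x=8: (0.220/0.327) × 17 = 11.4373
  x=9: (0.139/0.327) × 36 = 15.3028
  x=10: (0.084/0.327) × 29 = 7.4495
Sum = 10.0000 + 11.4373 + 15.3028 + 7.4495 = 44.1896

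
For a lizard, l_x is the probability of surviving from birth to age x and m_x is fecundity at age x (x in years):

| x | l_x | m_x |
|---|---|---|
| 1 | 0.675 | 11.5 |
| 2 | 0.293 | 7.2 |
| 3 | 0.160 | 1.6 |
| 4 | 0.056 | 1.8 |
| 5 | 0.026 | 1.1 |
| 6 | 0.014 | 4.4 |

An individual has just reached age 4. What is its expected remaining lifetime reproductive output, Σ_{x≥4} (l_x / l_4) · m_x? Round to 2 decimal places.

3.41

l_4 = 0.056. Conditional survival from age 4 to x is l_x / l_4.
  x=4: (0.056/0.056) × 1.8 = 1.8000
  x=5: (0.026/0.056) × 1.1 = 0.5107
  x=6: (0.014/0.056) × 4.4 = 1.1000
Sum = 1.8000 + 0.5107 + 1.1000 = 3.4107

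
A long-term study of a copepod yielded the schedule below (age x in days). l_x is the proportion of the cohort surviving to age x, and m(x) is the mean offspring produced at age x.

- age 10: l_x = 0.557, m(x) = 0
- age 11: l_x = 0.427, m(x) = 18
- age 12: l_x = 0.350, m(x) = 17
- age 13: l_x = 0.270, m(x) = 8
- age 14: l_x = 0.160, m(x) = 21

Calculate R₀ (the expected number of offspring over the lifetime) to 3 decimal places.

19.156

R₀ = Σ l_x m(x):
  age 10: 0.557 × 0 = 0.0000
  age 11: 0.427 × 18 = 7.6860
  age 12: 0.350 × 17 = 5.9500
  age 13: 0.270 × 8 = 2.1600
  age 14: 0.160 × 21 = 3.3600
R₀ = 0.0000 + 7.6860 + 5.9500 + 2.1600 + 3.3600 = 19.1560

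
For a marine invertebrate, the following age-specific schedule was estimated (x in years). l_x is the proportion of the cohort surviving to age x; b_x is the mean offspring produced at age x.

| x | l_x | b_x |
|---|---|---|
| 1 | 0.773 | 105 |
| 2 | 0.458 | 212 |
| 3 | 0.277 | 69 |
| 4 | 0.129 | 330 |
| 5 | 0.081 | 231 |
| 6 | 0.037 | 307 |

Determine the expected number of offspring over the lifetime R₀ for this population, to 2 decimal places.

R₀ = Σ l_x b_x:
  age 1: 0.773 × 105 = 81.1650
  age 2: 0.458 × 212 = 97.0960
  age 3: 0.277 × 69 = 19.1130
  age 4: 0.129 × 330 = 42.5700
  age 5: 0.081 × 231 = 18.7110
  age 6: 0.037 × 307 = 11.3590
R₀ = 81.1650 + 97.0960 + 19.1130 + 42.5700 + 18.7110 + 11.3590 = 270.0140

270.01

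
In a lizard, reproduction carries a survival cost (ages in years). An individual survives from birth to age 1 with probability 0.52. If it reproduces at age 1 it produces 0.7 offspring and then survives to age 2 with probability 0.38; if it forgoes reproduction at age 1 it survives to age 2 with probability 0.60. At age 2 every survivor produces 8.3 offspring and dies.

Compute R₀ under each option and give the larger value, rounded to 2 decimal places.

breed at age 1: R₀ = 0.52 × (0.7 + 0.38 × 8.3) = 0.52 × 3.8540 = 2.0041
delay to age 2: R₀ = 0.52 × (0.60 × 8.3) = 0.52 × 4.9800 = 2.5896
Higher: delay to age 2 (2.5896).

2.59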